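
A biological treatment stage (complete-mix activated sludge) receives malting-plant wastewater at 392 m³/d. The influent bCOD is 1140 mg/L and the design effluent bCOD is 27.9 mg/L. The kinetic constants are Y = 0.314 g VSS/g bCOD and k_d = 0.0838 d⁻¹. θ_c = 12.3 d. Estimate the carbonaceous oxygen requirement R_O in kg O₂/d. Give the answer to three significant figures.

Observed yield with endogenous decay: Y_obs = Y / (1 + k_d·θ_c) = 0.314 / (1 + 0.0838 × 12.3) = 0.314 / 2.031 = 0.1546 g VSS/g bCOD.
Substrate removed = Q·(S₀ − S) = 392 m³/d × (1140 − 27.9) g/m³ = 4.36×10^5 g/d = 435.9 kg/d.
Biomass synthesised: P_X = Y_obs × 435.9 = 67.41 kg VSS/d.
Carbonaceous O₂ demand = substrate oxidised − cell-mass equivalent = 435.9 − 1.42 × 67.41 = 340.2 kg O₂/d.

R_O ≈ 340 kg O₂/d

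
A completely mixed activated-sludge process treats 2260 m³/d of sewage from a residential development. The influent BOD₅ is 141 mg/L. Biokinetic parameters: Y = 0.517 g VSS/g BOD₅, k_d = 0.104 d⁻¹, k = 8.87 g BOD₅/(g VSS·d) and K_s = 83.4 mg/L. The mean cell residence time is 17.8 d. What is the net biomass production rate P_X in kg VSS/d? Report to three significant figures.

For a completely mixed reactor with recycle the Lawrence–McCarty relation gives S = K_s·(1 + k_d·θ_c) / [θ_c·(Y·k − k_d) − 1] = 83.4 × (1 + 0.104 × 17.8) / [17.8 × (0.517 × 8.87 − 0.104) − 1] = 237.8 / 78.78 = 3.019 mg/L.
The observed yield is Y_obs = Y/(1 + k_d·θ_c) = 0.517 / (1 + 0.104 × 17.8) = 0.517 / 2.851 = 0.1813 g VSS per g BOD₅ removed.
Mass of BOD₅ removed per day: Q(S₀ − S) = 2260 × 138.0 g/m³ = 311.8 kg/d.
Net biomass production P_X = Y_obs × Q·(S₀ − S) = 0.1813 × 311.8 = 56.54 kg VSS/d.

P_X ≈ 56.5 kg VSS/d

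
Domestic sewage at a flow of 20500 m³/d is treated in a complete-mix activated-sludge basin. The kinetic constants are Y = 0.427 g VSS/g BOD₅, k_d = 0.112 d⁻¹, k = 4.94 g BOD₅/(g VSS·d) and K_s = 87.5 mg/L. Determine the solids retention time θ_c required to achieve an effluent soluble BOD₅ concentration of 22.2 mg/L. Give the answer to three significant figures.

Specific growth rate at S = 22.2 mg/L: μ = YkS/(K_s+S) = 0.427·4.94·22.2/(87.5+22.2) = 0.4269 d⁻¹.
θ_c = 1/(μ − k_d) = 1/(0.4269 − 0.112) = 1/0.3149 = 3.176 d.

θ_c ≈ 3.18 d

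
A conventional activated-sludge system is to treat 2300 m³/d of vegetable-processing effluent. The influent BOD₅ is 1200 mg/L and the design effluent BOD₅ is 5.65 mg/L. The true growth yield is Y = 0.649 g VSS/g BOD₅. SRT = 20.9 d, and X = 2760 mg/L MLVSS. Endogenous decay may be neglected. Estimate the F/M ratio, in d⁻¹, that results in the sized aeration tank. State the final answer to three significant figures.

F/M ≈ 0.0741 d⁻¹

V·X = Y·Q·ΔS·θ_c gives V = 0.649 × 2300 × (1200 − 5.65) × 20.9 / 2760 = 13500 m³.
F/M = Q·S₀ / (V·X) = 2300 × 1200 / (13500 × 2760) = 0.07407 g BOD₅·(g VSS·d)⁻¹.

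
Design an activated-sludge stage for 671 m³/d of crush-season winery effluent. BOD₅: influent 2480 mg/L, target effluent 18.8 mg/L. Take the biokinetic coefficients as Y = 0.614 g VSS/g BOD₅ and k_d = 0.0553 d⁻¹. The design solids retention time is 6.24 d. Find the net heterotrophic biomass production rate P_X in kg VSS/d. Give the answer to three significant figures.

P_X ≈ 754 kg VSS/d

The observed yield is Y_obs = Y/(1 + k_d·θ_c) = 0.614 / (1 + 0.0553 × 6.24) = 0.614 / 1.345 = 0.4565 g VSS per g BOD₅ removed.
ΔS = 2480 − 18.8 = 2461 mg/L, so the substrate removal rate is 671 × 2461/1000 = 1651 kg BOD₅/d.
Biomass produced: P_X = Y_obs·Q·ΔS = 0.4565 × 1651 ≈ 753.9 kg VSS/d.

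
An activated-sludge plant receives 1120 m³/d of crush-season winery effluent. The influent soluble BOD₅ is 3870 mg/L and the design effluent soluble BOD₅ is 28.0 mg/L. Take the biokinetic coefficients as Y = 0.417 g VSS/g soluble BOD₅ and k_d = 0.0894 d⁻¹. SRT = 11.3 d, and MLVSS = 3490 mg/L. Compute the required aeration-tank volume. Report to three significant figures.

Rearranging the biomass balance for a CMAS with decay, V = Y·Q·ΔS·θ_c / [X·(1+k_d θ_c)] = 0.417 × 1120 × (3870 − 28.0) × 11.3 / [3490 × (1 + 0.0894 × 11.3)] = 2.03×10^7 / 7016 = 2890 m³.

V ≈ 2890 m³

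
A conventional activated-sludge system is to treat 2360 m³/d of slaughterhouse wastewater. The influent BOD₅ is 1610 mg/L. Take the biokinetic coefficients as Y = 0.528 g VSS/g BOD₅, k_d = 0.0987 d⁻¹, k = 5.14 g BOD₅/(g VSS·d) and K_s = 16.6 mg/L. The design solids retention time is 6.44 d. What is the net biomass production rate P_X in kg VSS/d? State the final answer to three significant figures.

From the Monod/SRT balance for a CMAS, S = K_s·(1+k_d θ_c)/[θ_c·(Y k − k_d) − 1] = 16.6 × (1 + 0.0987 × 6.44) / [6.44 × (0.528 × 5.14 − 0.0987) − 1] = 27.15 / 15.84 = 1.714 mg/L.
Correct the yield for decay: Y_obs = Y/(1 + k_d θ_c) = 0.528 / (1 + 0.0987 × 6.44) = 0.528 / 1.636 = 0.3228.
Mass of BOD₅ removed per day: Q(S₀ − S) = 2360 × 1608 g/m³ = 3796 kg/d.
Net biomass production P_X = Y_obs × Q·(S₀ − S) = 0.3228 × 3796 = 1225 kg VSS/d.

P_X ≈ 1230 kg VSS/d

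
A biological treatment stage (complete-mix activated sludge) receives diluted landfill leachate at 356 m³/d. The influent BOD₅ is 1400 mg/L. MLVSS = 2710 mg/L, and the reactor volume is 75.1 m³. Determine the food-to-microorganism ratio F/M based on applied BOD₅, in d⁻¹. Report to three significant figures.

F/M = applied load / biomass = Q·S₀/(V·X) = 356 × 1400 / (75.10 × 2710) = 2.449 d⁻¹.

F/M ≈ 2.45 d⁻¹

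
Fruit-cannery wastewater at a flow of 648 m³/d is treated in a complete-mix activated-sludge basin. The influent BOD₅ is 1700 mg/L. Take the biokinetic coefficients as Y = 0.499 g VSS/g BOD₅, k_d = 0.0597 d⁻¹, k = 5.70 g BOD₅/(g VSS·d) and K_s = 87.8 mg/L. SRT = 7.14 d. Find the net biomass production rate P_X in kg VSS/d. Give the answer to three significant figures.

From the Monod/SRT balance for a CMAS, S = K_s·(1+k_d θ_c)/[θ_c·(Y k − k_d) − 1] = 87.8 × (1 + 0.0597 × 7.14) / [7.14 × (0.499 × 5.70 − 0.0597) − 1] = 125.2 / 18.88 = 6.632 mg/L.
Y_obs = Y / (1 + k_d θ_c) = 0.499 / (1 + 0.0597 × 7.14) = 0.499 / 1.426 = 0.3499.
Substrate removed = Q·(S₀ − S) = 648 m³/d × (1700 − 6.63) g/m³ = 1.1×10^6 g/d = 1097 kg/d.
So the net sludge growth is P_X = 0.3499 × 1097 = 383.9 kg VSS/d.

P_X ≈ 384 kg VSS/d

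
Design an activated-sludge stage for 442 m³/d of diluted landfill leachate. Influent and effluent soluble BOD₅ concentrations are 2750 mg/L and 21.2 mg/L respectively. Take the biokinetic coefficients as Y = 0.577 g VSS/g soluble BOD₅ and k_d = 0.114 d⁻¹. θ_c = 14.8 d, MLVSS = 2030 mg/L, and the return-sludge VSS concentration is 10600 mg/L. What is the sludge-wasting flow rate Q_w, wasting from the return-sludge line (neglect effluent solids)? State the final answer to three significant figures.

Q_w ≈ 24.4 m³/d

From the SRT design equation V = Y Q (S₀−S) θ_c / [X (1 + k_d θ_c)] = 0.577 × 442 × (2750 − 21.2) × 14.8 / [2030 × (1 + 0.114 × 14.8)] = 1.03×10^7 / 5455 = 1888 m³.
Wasting from the return line (neglecting effluent solids): Q_w = V·X / (θ_c·X_r) = 1888 × 2030 / (14.8 × 10600) = 24.43 m³/d.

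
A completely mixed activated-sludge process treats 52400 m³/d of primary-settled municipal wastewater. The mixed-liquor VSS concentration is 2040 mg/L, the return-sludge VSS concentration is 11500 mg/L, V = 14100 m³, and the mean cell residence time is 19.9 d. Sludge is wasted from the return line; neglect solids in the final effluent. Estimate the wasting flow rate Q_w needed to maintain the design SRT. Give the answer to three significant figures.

Q_w ≈ 126 m³/d

Q_w = (V·X)/(θ_c X_r) = 14100 × 2040 / (19.9 × 11500) = 125.7 m³/d.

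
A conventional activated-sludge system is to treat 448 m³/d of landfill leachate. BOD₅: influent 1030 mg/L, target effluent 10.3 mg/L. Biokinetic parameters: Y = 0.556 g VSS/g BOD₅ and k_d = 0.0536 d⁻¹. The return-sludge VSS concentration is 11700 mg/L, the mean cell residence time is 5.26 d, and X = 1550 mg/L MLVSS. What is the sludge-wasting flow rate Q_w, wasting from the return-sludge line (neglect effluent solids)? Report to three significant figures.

Q_w ≈ 16.9 m³/d

From the SRT design equation V = Y Q (S₀−S) θ_c / [X (1 + k_d θ_c)] = 0.556 × 448 × (1030 − 10.3) × 5.26 / [1550 × (1 + 0.0536 × 5.26)] = 1.34×10^6 / 1987 = 672.4 m³.
Q_w = (V·X)/(θ_c X_r) = 672.4 × 1550 / (5.26 × 11700) = 16.93 m³/d.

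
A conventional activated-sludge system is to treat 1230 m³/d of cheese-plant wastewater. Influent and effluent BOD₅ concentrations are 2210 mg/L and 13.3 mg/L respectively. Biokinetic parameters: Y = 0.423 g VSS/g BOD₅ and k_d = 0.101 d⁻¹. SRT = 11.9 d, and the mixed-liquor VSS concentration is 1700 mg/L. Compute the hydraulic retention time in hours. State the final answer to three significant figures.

Steady-state biomass mass balance: V·X·(1 + k_d·θ_c) = Y·Q·(S₀ − S)·θ_c, so V = 0.423 × 1230 × (2210 − 13.3) × 11.9 / [1700 × (1 + 0.101 × 11.9)] = 1.36×10^7 / 3743 = 3633 m³.
HRT = V/Q = 3633 m³ / 1230 m³·d⁻¹ = 2.954 d × 24 = 70.90 h.

τ ≈ 70.9 h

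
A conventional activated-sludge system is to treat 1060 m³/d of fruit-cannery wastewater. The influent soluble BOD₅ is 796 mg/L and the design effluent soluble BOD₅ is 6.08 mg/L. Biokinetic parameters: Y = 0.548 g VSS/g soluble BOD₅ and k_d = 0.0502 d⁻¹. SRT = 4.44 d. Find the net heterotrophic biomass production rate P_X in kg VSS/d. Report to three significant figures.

The observed yield is Y_obs = Y/(1 + k_d·θ_c) = 0.548 / (1 + 0.0502 × 4.44) = 0.548 / 1.223 = 0.4481 g VSS per g soluble BOD₅ removed.
Q·(S₀ − S) = 1060 × (796 − 6.08) × 10⁻³ = 837.3 kg/d removed.
Net biomass production P_X = Y_obs × Q·(S₀ − S) = 0.4481 × 837.3 = 375.2 kg VSS/d.

P_X ≈ 375 kg VSS/d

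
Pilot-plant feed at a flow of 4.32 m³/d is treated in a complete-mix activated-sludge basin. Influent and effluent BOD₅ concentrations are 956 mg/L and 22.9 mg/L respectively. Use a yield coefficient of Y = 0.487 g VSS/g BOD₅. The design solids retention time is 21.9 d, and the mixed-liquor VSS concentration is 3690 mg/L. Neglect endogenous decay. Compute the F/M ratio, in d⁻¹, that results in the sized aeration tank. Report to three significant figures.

With k_d = 0 the design equation reduces to V = Y Q (S₀−S) θ_c / X = 0.487 × 4.32 × (956 − 22.9) × 21.9 / 3690 = 11.65 m³.
Food-to-microorganism ratio F/M = Q S₀ / (V X) = 4.32 × 956 / (11.65 × 3690) = 0.09606 d⁻¹.

F/M ≈ 0.0961 d⁻¹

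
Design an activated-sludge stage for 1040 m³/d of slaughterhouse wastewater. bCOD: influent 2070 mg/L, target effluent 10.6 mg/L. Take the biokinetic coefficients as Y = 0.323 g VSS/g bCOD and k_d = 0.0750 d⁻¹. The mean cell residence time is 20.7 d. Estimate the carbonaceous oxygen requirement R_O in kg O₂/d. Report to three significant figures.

R_O ≈ 1760 kg O₂/d

Y_obs = Y / (1 + k_d θ_c) = 0.323 / (1 + 0.0750 × 20.7) = 0.323 / 2.553 = 0.1265.
Substrate removed = Q·(S₀ − S) = 1040 m³/d × (2070 − 10.6) g/m³ = 2.14×10^6 g/d = 2142 kg/d.
P_X = Y_obs·Q·(S₀ − S) = 0.1265 × 2142 = 271.0 kg VSS/d.
R_O = Q·ΔS − 1.42 P_X = 2142 − 384.9 = 1757 kg O₂/d.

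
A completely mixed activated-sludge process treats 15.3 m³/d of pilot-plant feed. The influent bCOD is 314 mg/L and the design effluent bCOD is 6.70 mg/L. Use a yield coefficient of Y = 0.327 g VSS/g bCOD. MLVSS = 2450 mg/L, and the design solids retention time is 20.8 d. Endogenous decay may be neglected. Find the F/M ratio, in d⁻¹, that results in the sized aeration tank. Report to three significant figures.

With k_d = 0 the design equation reduces to V = Y Q (S₀−S) θ_c / X = 0.327 × 15.3 × (314 − 6.70) × 20.8 / 2450 = 13.05 m³.
F/M = Q·S₀ / (V·X) = 15.3 × 314 / (13.05 × 2450) = 0.1502 g bCOD·(g VSS·d)⁻¹.

F/M ≈ 0.150 d⁻¹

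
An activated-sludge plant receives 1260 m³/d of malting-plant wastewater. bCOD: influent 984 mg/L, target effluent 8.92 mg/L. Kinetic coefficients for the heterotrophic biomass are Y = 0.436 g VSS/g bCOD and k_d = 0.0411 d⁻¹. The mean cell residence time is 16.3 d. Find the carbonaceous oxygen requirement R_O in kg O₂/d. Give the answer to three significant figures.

R_O ≈ 773 kg O₂/d

Correct the yield for decay: Y_obs = Y/(1 + k_d θ_c) = 0.436 / (1 + 0.0411 × 16.3) = 0.436 / 1.670 = 0.2611.
Q·(S₀ − S) = 1260 × (984 − 8.92) × 10⁻³ = 1229 kg/d removed.
Biomass synthesised: P_X = Y_obs × 1229 = 320.8 kg VSS/d.
Carbonaceous O₂ demand = substrate oxidised − cell-mass equivalent = 1229 − 1.42 × 320.8 = 773.1 kg O₂/d.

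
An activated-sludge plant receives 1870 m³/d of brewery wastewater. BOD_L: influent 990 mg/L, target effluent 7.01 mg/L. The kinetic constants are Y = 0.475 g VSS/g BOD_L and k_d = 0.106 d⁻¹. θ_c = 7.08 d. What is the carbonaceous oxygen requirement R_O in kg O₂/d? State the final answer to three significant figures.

R_O ≈ 1130 kg O₂/d

The observed yield is Y_obs = Y/(1 + k_d·θ_c) = 0.475 / (1 + 0.106 × 7.08) = 0.475 / 1.750 = 0.2714 g VSS per g BOD_L removed.
Substrate removed = Q·(S₀ − S) = 1870 m³/d × (990 − 7.01) g/m³ = 1.84×10^6 g/d = 1838 kg/d.
P_X = Y_obs·Q·(S₀ − S) = 0.2714 × 1838 = 498.8 kg VSS/d.
Carbonaceous O₂ demand = substrate oxidised − cell-mass equivalent = 1838 − 1.42 × 498.8 = 1130 kg O₂/d.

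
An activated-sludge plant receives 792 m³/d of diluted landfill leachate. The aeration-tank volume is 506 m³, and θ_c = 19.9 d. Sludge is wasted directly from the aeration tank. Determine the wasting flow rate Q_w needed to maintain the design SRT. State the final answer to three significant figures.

Q_w ≈ 25.4 m³/d

With mixed-liquor wasting, θ_c = V/Q_w, so Q_w = V/θ_c = 506.0/19.9 = 25.43 m³/d.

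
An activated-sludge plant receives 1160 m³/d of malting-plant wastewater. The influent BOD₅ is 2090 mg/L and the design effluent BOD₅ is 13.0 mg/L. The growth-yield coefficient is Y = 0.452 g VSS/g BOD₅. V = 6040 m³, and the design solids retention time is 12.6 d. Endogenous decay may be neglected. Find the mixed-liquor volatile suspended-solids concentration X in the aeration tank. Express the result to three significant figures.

X ≈ 2270 mg/L

X = Y·Q·ΔS·θ_c / V = 0.452 × 1160 × (2090 − 13.0) × 12.6 / 6040 = 2272 mg/L.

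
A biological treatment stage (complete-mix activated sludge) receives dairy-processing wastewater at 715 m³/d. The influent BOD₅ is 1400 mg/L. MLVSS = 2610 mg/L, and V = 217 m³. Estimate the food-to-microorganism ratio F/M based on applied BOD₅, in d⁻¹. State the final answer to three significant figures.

F/M ≈ 1.77 d⁻¹

Food-to-microorganism ratio F/M = Q S₀ / (V X) = 715 × 1400 / (217.0 × 2610) = 1.767 d⁻¹.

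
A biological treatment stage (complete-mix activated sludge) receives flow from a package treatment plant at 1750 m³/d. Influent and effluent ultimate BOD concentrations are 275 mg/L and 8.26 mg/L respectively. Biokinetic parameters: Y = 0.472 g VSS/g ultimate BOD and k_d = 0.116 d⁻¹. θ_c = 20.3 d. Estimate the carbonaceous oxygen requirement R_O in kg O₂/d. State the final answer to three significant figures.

Correct the yield for decay: Y_obs = Y/(1 + k_d θ_c) = 0.472 / (1 + 0.116 × 20.3) = 0.472 / 3.355 = 0.1407.
Substrate removed = Q·(S₀ − S) = 1750 m³/d × (275 − 8.26) g/m³ = 4.67×10^5 g/d = 466.8 kg/d.
Net sludge production P_X = 0.1407 × 466.8 = 65.68 kg VSS/d.
Carbonaceous O₂ demand = substrate oxidised − cell-mass equivalent = 466.8 − 1.42 × 65.68 = 373.5 kg O₂/d.

R_O ≈ 374 kg O₂/d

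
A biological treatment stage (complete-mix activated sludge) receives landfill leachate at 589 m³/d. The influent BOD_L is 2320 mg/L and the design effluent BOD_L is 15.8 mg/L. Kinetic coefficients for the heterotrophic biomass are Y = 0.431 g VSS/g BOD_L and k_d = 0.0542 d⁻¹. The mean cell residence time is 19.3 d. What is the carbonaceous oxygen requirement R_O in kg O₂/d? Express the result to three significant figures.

Y_obs = Y / (1 + k_d θ_c) = 0.431 / (1 + 0.0542 × 19.3) = 0.431 / 2.046 = 0.2106.
Substrate removed = Q·(S₀ − S) = 589 m³/d × (2320 − 15.8) g/m³ = 1.36×10^6 g/d = 1357 kg/d.
Net sludge production P_X = 0.2106 × 1357 = 285.9 kg VSS/d.
R_O = Q·(S₀ − S) − 1.42·P_X = 1357 − 1.42 × 285.9 = 951.2 kg O₂/d.

R_O ≈ 951 kg O₂/d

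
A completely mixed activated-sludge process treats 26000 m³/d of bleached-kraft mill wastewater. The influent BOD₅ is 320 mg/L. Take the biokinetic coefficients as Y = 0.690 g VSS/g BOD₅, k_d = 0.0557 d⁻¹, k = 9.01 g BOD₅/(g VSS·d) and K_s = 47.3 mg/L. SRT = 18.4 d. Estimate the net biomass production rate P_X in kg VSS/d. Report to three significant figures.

For a completely mixed reactor with recycle the Lawrence–McCarty relation gives S = K_s·(1 + k_d·θ_c) / [θ_c·(Y·k − k_d) − 1] = 47.3 × (1 + 0.0557 × 18.4) / [18.4 × (0.690 × 9.01 − 0.0557) − 1] = 95.78 / 112.4 = 0.8524 mg/L.
Correct the yield for decay: Y_obs = Y/(1 + k_d θ_c) = 0.690 / (1 + 0.0557 × 18.4) = 0.690 / 2.025 = 0.3408.
Substrate removed = Q·(S₀ − S) = 26000 m³/d × (320 − 0.852) g/m³ = 8.3×10^6 g/d = 8298 kg/d.
Biomass produced: P_X = Y_obs·Q·ΔS = 0.3408 × 8298 ≈ 2828 kg VSS/d.

P_X ≈ 2830 kg VSS/d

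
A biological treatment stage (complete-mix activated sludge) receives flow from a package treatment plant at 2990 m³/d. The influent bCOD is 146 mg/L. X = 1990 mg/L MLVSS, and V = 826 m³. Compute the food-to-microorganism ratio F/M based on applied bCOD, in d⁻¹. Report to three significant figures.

Food-to-microorganism ratio F/M = Q S₀ / (V X) = 2990 × 146 / (826.0 × 1990) = 0.2656 d⁻¹.

F/M ≈ 0.266 d⁻¹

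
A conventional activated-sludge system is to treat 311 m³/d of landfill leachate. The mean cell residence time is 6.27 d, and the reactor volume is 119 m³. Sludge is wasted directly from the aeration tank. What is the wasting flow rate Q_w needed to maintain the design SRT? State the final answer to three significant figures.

Q_w ≈ 19.0 m³/d

Wasting from the aeration tank: Q_w = V / θ_c = 119.0 / 6.27 = 18.98 m³/d.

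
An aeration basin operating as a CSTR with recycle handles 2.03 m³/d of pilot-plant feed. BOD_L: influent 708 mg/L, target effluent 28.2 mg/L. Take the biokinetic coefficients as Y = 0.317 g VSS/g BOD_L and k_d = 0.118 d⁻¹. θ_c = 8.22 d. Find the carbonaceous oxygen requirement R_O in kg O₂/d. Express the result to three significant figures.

Correct the yield for decay: Y_obs = Y/(1 + k_d θ_c) = 0.317 / (1 + 0.118 × 8.22) = 0.317 / 1.970 = 0.1609.
Q·(S₀ − S) = 2.03 × (708 − 28.2) × 10⁻³ = 1.380 kg/d removed.
Net sludge production P_X = 0.1609 × 1.380 = 0.2221 kg VSS/d.
R_O = Q·(S₀ − S) − 1.42·P_X = 1.380 − 1.42 × 0.2221 = 1.065 kg O₂/d.

R_O ≈ 1.06 kg O₂/d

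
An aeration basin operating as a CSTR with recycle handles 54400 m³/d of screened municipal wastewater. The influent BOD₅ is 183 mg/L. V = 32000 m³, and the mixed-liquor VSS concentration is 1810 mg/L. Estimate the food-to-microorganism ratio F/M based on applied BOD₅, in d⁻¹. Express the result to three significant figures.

F/M ≈ 0.172 d⁻¹

F/M = applied load / biomass = Q·S₀/(V·X) = 54400 × 183 / (32000 × 1810) = 0.1719 d⁻¹.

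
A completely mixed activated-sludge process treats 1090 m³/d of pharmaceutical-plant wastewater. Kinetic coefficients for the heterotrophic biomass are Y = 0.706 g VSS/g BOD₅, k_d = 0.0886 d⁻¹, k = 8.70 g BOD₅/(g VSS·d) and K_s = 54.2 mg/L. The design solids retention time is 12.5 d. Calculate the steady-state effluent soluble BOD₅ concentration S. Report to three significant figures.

S ≈ 1.53 mg/L

From the Monod/SRT balance for a CMAS, S = K_s·(1+k_d θ_c)/[θ_c·(Y k − k_d) − 1] = 54.2 × (1 + 0.0886 × 12.5) / [12.5 × (0.706 × 8.70 − 0.0886) − 1] = 114.2 / 74.67 = 1.530 mg/L.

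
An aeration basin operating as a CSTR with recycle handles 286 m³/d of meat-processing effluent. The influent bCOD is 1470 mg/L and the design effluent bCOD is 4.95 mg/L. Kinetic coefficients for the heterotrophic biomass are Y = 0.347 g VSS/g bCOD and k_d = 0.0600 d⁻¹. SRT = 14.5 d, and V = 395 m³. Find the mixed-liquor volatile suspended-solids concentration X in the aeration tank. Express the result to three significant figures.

From V·X·(1 + k_d·θ_c) = Y·Q·(S₀ − S)·θ_c: X = 0.347 × 286 × (1470 − 4.95) × 14.5 / [395 × (1 + 0.0600 × 14.5)] = 2854 mg/L.

X ≈ 2850 mg/L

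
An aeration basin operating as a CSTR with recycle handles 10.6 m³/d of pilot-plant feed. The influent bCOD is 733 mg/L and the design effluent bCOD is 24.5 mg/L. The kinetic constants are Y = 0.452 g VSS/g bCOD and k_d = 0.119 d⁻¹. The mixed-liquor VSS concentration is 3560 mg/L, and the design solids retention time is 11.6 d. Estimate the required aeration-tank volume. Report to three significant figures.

V ≈ 4.65 m³

Steady-state biomass mass balance: V·X·(1 + k_d·θ_c) = Y·Q·(S₀ − S)·θ_c, so V = 0.452 × 10.6 × (733 − 24.5) × 11.6 / [3560 × (1 + 0.119 × 11.6)] = 3.94×10^4 / 8474 = 4.647 m³.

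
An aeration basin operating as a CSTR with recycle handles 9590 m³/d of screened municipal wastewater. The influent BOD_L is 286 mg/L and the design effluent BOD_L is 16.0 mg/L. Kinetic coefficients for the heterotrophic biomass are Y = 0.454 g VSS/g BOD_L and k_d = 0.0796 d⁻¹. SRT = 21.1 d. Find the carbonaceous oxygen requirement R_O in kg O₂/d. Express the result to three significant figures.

Y_obs = Y / (1 + k_d θ_c) = 0.454 / (1 + 0.0796 × 21.1) = 0.454 / 2.680 = 0.1694.
Mass of BOD_L removed per day: Q(S₀ − S) = 9590 × 270.0 g/m³ = 2589 kg/d.
Biomass synthesised: P_X = Y_obs × 2589 = 438.7 kg VSS/d.
Carbonaceous O₂ demand = substrate oxidised − cell-mass equivalent = 2589 − 1.42 × 438.7 = 1966 kg O₂/d.

R_O ≈ 1970 kg O₂/d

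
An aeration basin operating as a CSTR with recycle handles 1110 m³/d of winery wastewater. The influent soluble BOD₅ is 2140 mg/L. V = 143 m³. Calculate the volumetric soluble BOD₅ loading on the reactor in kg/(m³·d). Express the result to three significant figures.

L_v = Q S₀ / V = 1110 × 2140 × 10⁻³ / 143.0 = 16.61 kg/(m³·d).

L_v ≈ 16.6 kg soluble BOD₅/(m³·d)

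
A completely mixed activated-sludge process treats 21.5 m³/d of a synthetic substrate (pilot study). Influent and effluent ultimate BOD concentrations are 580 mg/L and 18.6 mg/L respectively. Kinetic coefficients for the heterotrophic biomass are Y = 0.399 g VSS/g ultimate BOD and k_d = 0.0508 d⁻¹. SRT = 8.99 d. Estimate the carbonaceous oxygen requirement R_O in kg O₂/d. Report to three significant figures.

The observed yield is Y_obs = Y/(1 + k_d·θ_c) = 0.399 / (1 + 0.0508 × 8.99) = 0.399 / 1.457 = 0.2739 g VSS per g ultimate BOD removed.
Substrate removed = Q·(S₀ − S) = 21.5 m³/d × (580 − 18.6) g/m³ = 1.21×10^4 g/d = 12.07 kg/d.
Net sludge production P_X = 0.2739 × 12.07 = 3.306 kg VSS/d.
Carbonaceous O₂ demand = substrate oxidised − cell-mass equivalent = 12.07 − 1.42 × 3.306 = 7.375 kg O₂/d.

R_O ≈ 7.38 kg O₂/d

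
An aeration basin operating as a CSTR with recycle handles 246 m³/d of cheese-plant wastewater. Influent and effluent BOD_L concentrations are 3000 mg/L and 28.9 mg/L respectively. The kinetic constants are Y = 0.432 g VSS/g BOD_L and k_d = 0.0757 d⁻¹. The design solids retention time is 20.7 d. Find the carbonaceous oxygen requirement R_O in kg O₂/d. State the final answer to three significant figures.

R_O ≈ 556 kg O₂/d

Correct the yield for decay: Y_obs = Y/(1 + k_d θ_c) = 0.432 / (1 + 0.0757 × 20.7) = 0.432 / 2.567 = 0.1683.
Mass of BOD_L removed per day: Q(S₀ − S) = 246 × 2971 g/m³ = 730.9 kg/d.
Biomass synthesised: P_X = Y_obs × 730.9 = 123.0 kg VSS/d.
R_O = Q·ΔS − 1.42 P_X = 730.9 − 174.7 = 556.2 kg O₂/d.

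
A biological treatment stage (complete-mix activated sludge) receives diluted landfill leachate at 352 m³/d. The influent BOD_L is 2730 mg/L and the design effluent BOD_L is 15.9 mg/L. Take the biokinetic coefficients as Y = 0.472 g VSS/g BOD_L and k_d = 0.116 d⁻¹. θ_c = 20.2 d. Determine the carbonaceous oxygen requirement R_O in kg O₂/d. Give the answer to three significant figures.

R_O ≈ 764 kg O₂/d

The observed yield is Y_obs = Y/(1 + k_d·θ_c) = 0.472 / (1 + 0.116 × 20.2) = 0.472 / 3.343 = 0.1412 g VSS per g BOD_L removed.
Q·(S₀ − S) = 352 × (2730 − 15.9) × 10⁻³ = 955.4 kg/d removed.
P_X = Y_obs·Q·(S₀ − S) = 0.1412 × 955.4 = 134.9 kg VSS/d.
Carbonaceous O₂ demand = substrate oxidised − cell-mass equivalent = 955.4 − 1.42 × 134.9 = 763.8 kg O₂/d.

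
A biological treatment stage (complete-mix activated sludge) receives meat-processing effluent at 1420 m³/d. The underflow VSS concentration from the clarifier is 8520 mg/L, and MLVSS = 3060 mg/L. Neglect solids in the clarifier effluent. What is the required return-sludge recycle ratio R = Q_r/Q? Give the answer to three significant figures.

R ≈ 0.560

Solids balance on the clarifier gives (1+R)X = R·X_r, so R = X/(X_r − X) = 3060 / (8520 − 3060) = 0.5604.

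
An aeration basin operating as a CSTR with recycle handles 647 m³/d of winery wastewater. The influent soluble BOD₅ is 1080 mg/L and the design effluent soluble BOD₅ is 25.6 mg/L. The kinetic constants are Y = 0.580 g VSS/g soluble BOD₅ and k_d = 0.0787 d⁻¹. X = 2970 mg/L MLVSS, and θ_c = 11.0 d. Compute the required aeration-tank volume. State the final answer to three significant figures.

V ≈ 785 m³

From the SRT design equation V = Y Q (S₀−S) θ_c / [X (1 + k_d θ_c)] = 0.580 × 647 × (1080 − 25.6) × 11.0 / [2970 × (1 + 0.0787 × 11.0)] = 4.35×10^6 / 5541 = 785.5 m³.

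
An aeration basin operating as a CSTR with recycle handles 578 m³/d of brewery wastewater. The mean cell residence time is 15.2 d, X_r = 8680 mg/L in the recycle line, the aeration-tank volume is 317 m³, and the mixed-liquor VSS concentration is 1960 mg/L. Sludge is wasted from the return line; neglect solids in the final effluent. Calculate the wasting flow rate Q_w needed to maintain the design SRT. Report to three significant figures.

Q_w ≈ 4.71 m³/d

Wasting from the return line (neglecting effluent solids): Q_w = V·X / (θ_c·X_r) = 317.0 × 1960 / (15.2 × 8680) = 4.709 m³/d.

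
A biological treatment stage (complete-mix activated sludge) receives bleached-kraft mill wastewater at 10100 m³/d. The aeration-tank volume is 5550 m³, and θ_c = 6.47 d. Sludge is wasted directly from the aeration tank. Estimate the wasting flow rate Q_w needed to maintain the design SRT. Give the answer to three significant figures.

Wasting from the aeration tank: Q_w = V / θ_c = 5550 / 6.47 = 857.8 m³/d.

Q_w ≈ 858 m³/d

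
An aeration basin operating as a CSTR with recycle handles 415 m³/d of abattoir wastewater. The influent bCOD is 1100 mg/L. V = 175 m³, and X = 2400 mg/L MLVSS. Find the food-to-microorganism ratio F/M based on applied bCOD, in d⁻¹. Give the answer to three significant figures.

F/M ≈ 1.09 d⁻¹

F/M = applied load / biomass = Q·S₀/(V·X) = 415 × 1100 / (175.0 × 2400) = 1.087 d⁻¹.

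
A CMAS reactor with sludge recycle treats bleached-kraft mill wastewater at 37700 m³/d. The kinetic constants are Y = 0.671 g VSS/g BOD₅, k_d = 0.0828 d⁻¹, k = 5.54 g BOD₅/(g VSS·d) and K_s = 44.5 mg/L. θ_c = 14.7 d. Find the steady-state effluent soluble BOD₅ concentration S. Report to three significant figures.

S ≈ 1.88 mg/L

Effluent substrate depends only on kinetics and SRT: S = K_s(1 + k_d θ_c) / [θ_c(Yk − k_d) − 1] = 44.5 × (1 + 0.0828 × 14.7) / [14.7 × (0.671 × 5.54 − 0.0828) − 1] = 98.66 / 52.43 = 1.882 mg/L.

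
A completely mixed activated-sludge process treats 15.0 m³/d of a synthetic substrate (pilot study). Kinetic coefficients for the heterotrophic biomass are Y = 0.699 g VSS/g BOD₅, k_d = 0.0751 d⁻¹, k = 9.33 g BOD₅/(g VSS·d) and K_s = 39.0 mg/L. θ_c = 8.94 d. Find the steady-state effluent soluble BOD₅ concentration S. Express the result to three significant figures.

S ≈ 1.15 mg/L

Effluent substrate depends only on kinetics and SRT: S = K_s(1 + k_d θ_c) / [θ_c(Yk − k_d) − 1] = 39.0 × (1 + 0.0751 × 8.94) / [8.94 × (0.699 × 9.33 − 0.0751) − 1] = 65.18 / 56.63 = 1.151 mg/L.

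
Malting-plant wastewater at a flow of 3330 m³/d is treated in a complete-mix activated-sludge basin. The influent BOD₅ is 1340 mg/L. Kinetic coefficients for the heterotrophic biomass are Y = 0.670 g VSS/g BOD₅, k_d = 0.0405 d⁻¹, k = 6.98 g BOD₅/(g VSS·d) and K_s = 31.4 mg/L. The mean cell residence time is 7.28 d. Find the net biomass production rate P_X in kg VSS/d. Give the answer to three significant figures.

For a completely mixed reactor with recycle the Lawrence–McCarty relation gives S = K_s·(1 + k_d·θ_c) / [θ_c·(Y·k − k_d) − 1] = 31.4 × (1 + 0.0405 × 7.28) / [7.28 × (0.670 × 6.98 − 0.0405) − 1] = 40.66 / 32.75 = 1.241 mg/L.
Correct the yield for decay: Y_obs = Y/(1 + k_d θ_c) = 0.670 / (1 + 0.0405 × 7.28) = 0.670 / 1.295 = 0.5174.
Q·(S₀ − S) = 3330 × (1340 − 1.24) × 10⁻³ = 4458 kg/d removed.
Biomass produced: P_X = Y_obs·Q·ΔS = 0.5174 × 4458 ≈ 2307 kg VSS/d.

P_X ≈ 2310 kg VSS/d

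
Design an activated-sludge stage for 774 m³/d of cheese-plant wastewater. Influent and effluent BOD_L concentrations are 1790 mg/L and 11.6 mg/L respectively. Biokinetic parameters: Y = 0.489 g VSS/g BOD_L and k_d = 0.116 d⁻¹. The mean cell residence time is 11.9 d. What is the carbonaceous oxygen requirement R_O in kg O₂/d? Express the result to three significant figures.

R_O ≈ 975 kg O₂/d

Observed yield with endogenous decay: Y_obs = Y / (1 + k_d·θ_c) = 0.489 / (1 + 0.116 × 11.9) = 0.489 / 2.380 = 0.2054 g VSS/g BOD_L.
Substrate removed = Q·(S₀ − S) = 774 m³/d × (1790 − 11.6) g/m³ = 1.38×10^6 g/d = 1376 kg/d.
Biomass synthesised: P_X = Y_obs × 1376 = 282.8 kg VSS/d.
Carbonaceous O₂ demand = substrate oxidised − cell-mass equivalent = 1376 − 1.42 × 282.8 = 975.0 kg O₂/d.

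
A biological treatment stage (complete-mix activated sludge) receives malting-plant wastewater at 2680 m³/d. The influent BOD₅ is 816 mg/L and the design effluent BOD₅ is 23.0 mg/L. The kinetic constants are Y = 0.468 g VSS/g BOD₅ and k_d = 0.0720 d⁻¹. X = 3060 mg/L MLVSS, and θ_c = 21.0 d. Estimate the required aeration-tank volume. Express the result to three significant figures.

V ≈ 2720 m³

Rearranging the biomass balance for a CMAS with decay, V = Y·Q·ΔS·θ_c / [X·(1+k_d θ_c)] = 0.468 × 2680 × (816 − 23.0) × 21.0 / [3060 × (1 + 0.0720 × 21.0)] = 2.09×10^7 / 7687 = 2717 m³.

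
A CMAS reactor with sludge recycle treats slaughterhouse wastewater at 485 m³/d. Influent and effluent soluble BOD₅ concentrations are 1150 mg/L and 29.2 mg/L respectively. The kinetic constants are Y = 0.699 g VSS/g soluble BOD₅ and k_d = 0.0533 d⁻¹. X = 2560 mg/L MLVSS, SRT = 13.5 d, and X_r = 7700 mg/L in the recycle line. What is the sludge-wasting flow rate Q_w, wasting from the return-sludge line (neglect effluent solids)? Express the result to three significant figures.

From the SRT design equation V = Y Q (S₀−S) θ_c / [X (1 + k_d θ_c)] = 0.699 × 485 × (1150 − 29.2) × 13.5 / [2560 × (1 + 0.0533 × 13.5)] = 5.13×10^6 / 4402 = 1165 m³.
Q_w = (V·X)/(θ_c X_r) = 1165 × 2560 / (13.5 × 7700) = 28.70 m³/d.

Q_w ≈ 28.7 m³/d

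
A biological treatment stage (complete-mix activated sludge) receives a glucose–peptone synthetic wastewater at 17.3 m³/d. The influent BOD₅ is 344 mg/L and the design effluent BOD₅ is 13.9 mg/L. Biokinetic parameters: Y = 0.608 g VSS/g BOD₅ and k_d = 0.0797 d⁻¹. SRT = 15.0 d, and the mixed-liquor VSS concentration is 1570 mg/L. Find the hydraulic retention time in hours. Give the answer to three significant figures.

τ ≈ 21.0 h

Steady-state biomass mass balance: V·X·(1 + k_d·θ_c) = Y·Q·(S₀ − S)·θ_c, so V = 0.608 × 17.3 × (344 − 13.9) × 15.0 / [1570 × (1 + 0.0797 × 15.0)] = 5.21×10^4 / 3447 = 15.11 m³.
Hydraulic retention time τ = V/Q = 15.11 / 17.3 = 0.8734 d = 20.96 h.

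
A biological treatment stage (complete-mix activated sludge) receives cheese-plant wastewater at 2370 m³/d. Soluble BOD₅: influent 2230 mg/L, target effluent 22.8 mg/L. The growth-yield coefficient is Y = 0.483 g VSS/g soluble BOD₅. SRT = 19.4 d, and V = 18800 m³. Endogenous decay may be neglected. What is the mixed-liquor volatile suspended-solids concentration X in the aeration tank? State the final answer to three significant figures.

X ≈ 2610 mg/L

From V·X = Y·Q·(S₀ − S)·θ_c (decay neglected): X = 0.483 × 2370 × (2230 − 22.8) × 19.4 / 18800 = 2607 mg/L.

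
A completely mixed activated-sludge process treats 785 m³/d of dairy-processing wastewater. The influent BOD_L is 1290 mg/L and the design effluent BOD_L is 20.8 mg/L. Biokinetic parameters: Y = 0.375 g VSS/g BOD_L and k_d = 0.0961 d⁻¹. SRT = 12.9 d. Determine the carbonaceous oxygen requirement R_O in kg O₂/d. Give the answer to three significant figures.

Correct the yield for decay: Y_obs = Y/(1 + k_d θ_c) = 0.375 / (1 + 0.0961 × 12.9) = 0.375 / 2.240 = 0.1674.
Q·(S₀ − S) = 785 × (1290 − 20.8) × 10⁻³ = 996.3 kg/d removed.
Net sludge production P_X = 0.1674 × 996.3 = 166.8 kg VSS/d.
R_O = Q·ΔS − 1.42 P_X = 996.3 − 236.9 = 759.4 kg O₂/d.

R_O ≈ 759 kg O₂/d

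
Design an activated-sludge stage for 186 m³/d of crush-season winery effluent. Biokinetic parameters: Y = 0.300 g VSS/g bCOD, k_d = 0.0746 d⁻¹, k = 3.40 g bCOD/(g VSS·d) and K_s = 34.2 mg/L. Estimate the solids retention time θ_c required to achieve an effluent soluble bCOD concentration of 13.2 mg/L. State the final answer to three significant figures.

θ_c ≈ 4.77 d

Specific growth rate at S = 13.2 mg/L: μ = YkS/(K_s+S) = 0.300·3.40·13.2/(34.2+13.2) = 0.2841 d⁻¹.
Then 1/θ_c = μ − k_d = 0.2841 − 0.0746 = 0.2095 d⁻¹, giving θ_c = 4.774 d.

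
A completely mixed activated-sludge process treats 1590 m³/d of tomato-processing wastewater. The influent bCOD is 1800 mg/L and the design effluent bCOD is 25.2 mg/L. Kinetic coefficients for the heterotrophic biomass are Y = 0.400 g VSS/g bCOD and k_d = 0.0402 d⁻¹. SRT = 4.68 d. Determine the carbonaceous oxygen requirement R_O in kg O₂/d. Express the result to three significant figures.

R_O ≈ 1470 kg O₂/d

The observed yield is Y_obs = Y/(1 + k_d·θ_c) = 0.400 / (1 + 0.0402 × 4.68) = 0.400 / 1.188 = 0.3367 g VSS per g bCOD removed.
ΔS = 1800 − 25.2 = 1775 mg/L, so the substrate removal rate is 1590 × 1775/1000 = 2822 kg bCOD/d.
Biomass synthesised: P_X = Y_obs × 2822 = 950.0 kg VSS/d.
R_O = Q·ΔS − 1.42 P_X = 2822 − 1349 = 1473 kg O₂/d.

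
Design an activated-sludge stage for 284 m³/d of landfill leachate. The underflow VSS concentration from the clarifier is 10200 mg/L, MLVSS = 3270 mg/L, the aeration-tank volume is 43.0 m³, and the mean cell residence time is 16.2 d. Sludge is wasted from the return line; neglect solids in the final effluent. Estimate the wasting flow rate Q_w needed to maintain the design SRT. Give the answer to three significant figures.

Q_w = (V·X)/(θ_c X_r) = 43.00 × 3270 / (16.2 × 10200) = 0.8509 m³/d.

Q_w ≈ 0.851 m³/d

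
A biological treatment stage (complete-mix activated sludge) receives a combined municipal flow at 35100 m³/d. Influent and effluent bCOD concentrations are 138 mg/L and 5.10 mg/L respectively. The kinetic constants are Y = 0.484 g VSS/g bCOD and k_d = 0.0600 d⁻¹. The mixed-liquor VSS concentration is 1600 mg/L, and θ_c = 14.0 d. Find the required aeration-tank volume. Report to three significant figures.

Rearranging the biomass balance for a CMAS with decay, V = Y·Q·ΔS·θ_c / [X·(1+k_d θ_c)] = 0.484 × 35100 × (138 − 5.10) × 14.0 / [1600 × (1 + 0.0600 × 14.0)] = 3.16×10^7 / 2944 = 10737 m³.

V ≈ 10700 m³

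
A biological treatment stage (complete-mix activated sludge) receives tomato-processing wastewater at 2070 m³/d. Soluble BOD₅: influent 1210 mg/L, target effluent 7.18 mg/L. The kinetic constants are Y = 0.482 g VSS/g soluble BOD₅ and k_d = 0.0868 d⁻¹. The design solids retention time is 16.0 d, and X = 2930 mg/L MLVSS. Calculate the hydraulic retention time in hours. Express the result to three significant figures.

From the SRT design equation V = Y Q (S₀−S) θ_c / [X (1 + k_d θ_c)] = 0.482 × 2070 × (1210 − 7.18) × 16.0 / [2930 × (1 + 0.0868 × 16.0)] = 1.92×10^7 / 6999 = 2743 m³.
HRT = V/Q = 2743 m³ / 2070 m³·d⁻¹ = 1.325 d × 24 = 31.81 h.

τ ≈ 31.8 h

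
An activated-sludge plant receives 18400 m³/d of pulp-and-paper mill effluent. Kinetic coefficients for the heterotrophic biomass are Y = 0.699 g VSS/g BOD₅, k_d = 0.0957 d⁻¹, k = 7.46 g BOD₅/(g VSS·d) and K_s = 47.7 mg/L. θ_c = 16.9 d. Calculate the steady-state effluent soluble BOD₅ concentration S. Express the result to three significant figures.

From the Monod/SRT balance for a CMAS, S = K_s·(1+k_d θ_c)/[θ_c·(Y k − k_d) − 1] = 47.7 × (1 + 0.0957 × 16.9) / [16.9 × (0.699 × 7.46 − 0.0957) − 1] = 124.8 / 85.51 = 1.460 mg/L.

S ≈ 1.46 mg/L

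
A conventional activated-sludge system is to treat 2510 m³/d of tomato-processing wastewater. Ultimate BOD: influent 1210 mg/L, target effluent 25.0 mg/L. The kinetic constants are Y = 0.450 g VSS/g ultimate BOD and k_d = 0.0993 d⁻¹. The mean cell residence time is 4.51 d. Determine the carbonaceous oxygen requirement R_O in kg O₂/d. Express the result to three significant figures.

Correct the yield for decay: Y_obs = Y/(1 + k_d θ_c) = 0.450 / (1 + 0.0993 × 4.51) = 0.450 / 1.448 = 0.3108.
Q·(S₀ − S) = 2510 × (1210 − 25.0) × 10⁻³ = 2974 kg/d removed.
Biomass synthesised: P_X = Y_obs × 2974 = 924.4 kg VSS/d.
Carbonaceous O₂ demand = substrate oxidised − cell-mass equivalent = 2974 − 1.42 × 924.4 = 1662 kg O₂/d.

R_O ≈ 1660 kg O₂/d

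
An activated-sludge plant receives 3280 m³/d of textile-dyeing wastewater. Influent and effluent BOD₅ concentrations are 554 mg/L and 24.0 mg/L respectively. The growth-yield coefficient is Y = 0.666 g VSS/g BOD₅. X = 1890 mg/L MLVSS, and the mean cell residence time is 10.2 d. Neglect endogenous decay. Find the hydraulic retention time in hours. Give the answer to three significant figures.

τ ≈ 45.7 h

Biomass mass balance (decay neglected): V·X = Y·Q·(S₀ − S)·θ_c, so V = 0.666 × 3280 × (554 − 24.0) × 10.2 / 1890 = 6248 m³.
τ = V/Q = 6248/3280 = 1.905 d, or 45.72 h.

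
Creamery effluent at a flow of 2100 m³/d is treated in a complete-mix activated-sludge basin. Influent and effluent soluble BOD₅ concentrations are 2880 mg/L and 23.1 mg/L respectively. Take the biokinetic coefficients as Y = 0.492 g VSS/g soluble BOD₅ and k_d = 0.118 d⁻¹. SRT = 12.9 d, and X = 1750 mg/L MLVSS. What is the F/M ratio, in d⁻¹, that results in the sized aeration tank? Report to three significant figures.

From the SRT design equation V = Y Q (S₀−S) θ_c / [X (1 + k_d θ_c)] = 0.492 × 2100 × (2880 − 23.1) × 12.9 / [1750 × (1 + 0.118 × 12.9)] = 3.81×10^7 / 4414 = 8627 m³.
Food-to-microorganism ratio F/M = Q S₀ / (V X) = 2100 × 2880 / (8627 × 1750) = 0.4006 d⁻¹.

F/M ≈ 0.401 d⁻¹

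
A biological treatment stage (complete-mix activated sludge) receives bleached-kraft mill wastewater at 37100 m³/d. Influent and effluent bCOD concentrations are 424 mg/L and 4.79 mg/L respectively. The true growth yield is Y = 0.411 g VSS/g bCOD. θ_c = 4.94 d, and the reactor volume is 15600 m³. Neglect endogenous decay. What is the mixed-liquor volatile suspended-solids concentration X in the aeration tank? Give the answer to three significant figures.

X ≈ 2020 mg/L

X = Y·Q·ΔS·θ_c / V = 0.411 × 37100 × (424 − 4.79) × 4.94 / 15600 = 2024 mg/L.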